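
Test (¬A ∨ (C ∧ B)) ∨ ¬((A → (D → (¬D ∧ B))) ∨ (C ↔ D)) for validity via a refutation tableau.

Assume the negation and expand:
Initial set: {¬((¬A ∨ (C ∧ B)) ∨ ¬((A → (D → (¬D ∧ B))) ∨ (C ↔ D)))}.
¬((¬A ∨ (C ∧ B)) ∨ ¬((A → (D → (¬D ∧ B))) ∨ (C ↔ D))): α-rule — add ¬(¬A ∨ (C ∧ B)), ¬¬((A → (D → (¬D ∧ B))) ∨ (C ↔ D)).
¬(¬A ∨ (C ∧ B)): α-rule — add ¬¬A, ¬(C ∧ B).
¬¬((A → (D → (¬D ∧ B))) ∨ (C ↔ D)): β-rule — branch into (A → (D → (¬D ∧ B)))  //  (C ↔ D).
  branch 1 (add (A → (D → (¬D ∧ B)))):
    ¬(C ∧ B): β-rule — branch into ¬C  //  ¬B.
      branch 1.1 (add ¬C):
        (A → (D → (¬D ∧ B))): β-rule — branch into ¬A  //  (D → (¬D ∧ B)).
          branch 1.1.1 (add ¬A):
            × closes — contains both A and ¬A.
          branch 1.1.2 (add (D → (¬D ∧ B))):
            (D → (¬D ∧ B)): β-rule — branch into ¬D  //  (¬D ∧ B).
              branch 1.1.2.1 (add ¬D):
                ○ open, literals {A=T, C=F, D=F}.
              branch 1.1.2.2 (add (¬D ∧ B)):
                (¬D ∧ B): α-rule — add ¬D, B.
                ○ open, literals {A=T, B=T, C=F, D=F}.
      branch 1.2 (add ¬B):
        (A → (D → (¬D ∧ B))): β-rule — branch into ¬A  //  (D → (¬D ∧ B)).
          branch 1.2.1 (add ¬A):
            × closes — contains both A and ¬A.
          branch 1.2.2 (add (D → (¬D ∧ B))):
            (D → (¬D ∧ B)): β-rule — branch into ¬D  //  (¬D ∧ B).
              branch 1.2.2.1 (add ¬D):
                ○ open, literals {A=T, B=F, D=F}.
              branch 1.2.2.2 (add (¬D ∧ B)):
                (¬D ∧ B): α-rule — add ¬D, B.
                × closes — contains both B and ¬B.
  branch 2 (add (C ↔ D)):
    ¬(C ∧ B): β-rule — branch into ¬C  //  ¬B.
      branch 2.1 (add ¬C):
        (C ↔ D): β-rule — branch into C, D  //  ¬C, ¬D.
          branch 2.1.1 (add C, D):
            × closes — contains both C and ¬C.
          branch 2.1.2 (add ¬C, ¬D):
            ○ open, literals {A=T, C=F, D=F}.
      branch 2.2 (add ¬B):
        (C ↔ D): β-rule — branch into C, D  //  ¬C, ¬D.
          branch 2.2.1 (add C, D):
            ○ open, literals {A=T, B=F, C=T, D=T}.
          branch 2.2.2 (add ¬C, ¬D):
            ○ open, literals {A=T, B=F, C=F, D=F}.
4 branches closed, 6 open.
An open branch gives a countermodel: A=T, C=F, D=F (unmentioned atoms arbitrary); under it the original formula is false.

Not valid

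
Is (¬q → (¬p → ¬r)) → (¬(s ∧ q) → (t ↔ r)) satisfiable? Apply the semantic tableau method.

Satisfiable

Initial set: {((¬q → (¬p → ¬r)) → (¬(s ∧ q) → (t ↔ r)))}.
((¬q → (¬p → ¬r)) → (¬(s ∧ q) → (t ↔ r))): β-rule — branch into ¬(¬q → (¬p → ¬r))  //  (¬(s ∧ q) → (t ↔ r)).
  branch 1 (add ¬(¬q → (¬p → ¬r))):
    ¬(¬q → (¬p → ¬r)): α-rule — add ¬q, ¬(¬p → ¬r).
    ¬(¬p → ¬r): α-rule — add ¬p, ¬¬r.
    ○ open, literals {p=0, q=0, r=1}.
  branch 2 (add (¬(s ∧ q) → (t ↔ r))):
    (¬(s ∧ q) → (t ↔ r)): β-rule — branch into ¬¬(s ∧ q)  //  (t ↔ r).
      branch 2.1 (add ¬¬(s ∧ q)):
        ¬¬(s ∧ q): α-rule — add s, q.
        ○ open, literals {q=1, s=1}.
      branch 2.2 (add (t ↔ r)):
        (t ↔ r): β-rule — branch into t, r  //  ¬t, ¬r.
          branch 2.2.1 (add t, r):
            ○ open, literals {r=1, t=1}.
          branch 2.2.2 (add ¬t, ¬r):
            ○ open, literals {r=0, t=0}.
0 branches closed, 4 open.
An open branch gives a satisfying assignment: p=0, q=0, r=1.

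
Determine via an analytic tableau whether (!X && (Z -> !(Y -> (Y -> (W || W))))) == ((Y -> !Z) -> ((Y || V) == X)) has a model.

Satisfiable

Initial set: {((!X && (Z -> !(Y -> (Y -> (W || W))))) == ((Y -> !Z) -> ((Y || V) == X)))}.
((!X && (Z -> !(Y -> (Y -> (W || W))))) == ((Y -> !Z) -> ((Y || V) == X))): β-rule — branch into (!X && (Z -> !(Y -> (Y -> (W || W))))), ((Y -> !Z) -> ((Y || V) == X))  //  !(!X && (Z -> !(Y -> (Y -> (W || W))))), !((Y -> !Z) -> ((Y || V) == X)).
  branch 1 (add (!X && (Z -> !(Y -> (Y -> (W || W))))), ((Y -> !Z) -> ((Y || V) == X))):
    (!X && (Z -> !(Y -> (Y -> (W || W))))): α-rule — add !X, (Z -> !(Y -> (Y -> (W || W)))).
    ((Y -> !Z) -> ((Y || V) == X)): β-rule — branch into !(Y -> !Z)  //  ((Y || V) == X).
      branch 1.1 (add !(Y -> !Z)):
        !(Y -> !Z): α-rule — add Y, !!Z.
        (Z -> !(Y -> (Y -> (W || W)))): β-rule — branch into !Z  //  !(Y -> (Y -> (W || W))).
          branch 1.1.1 (add !Z):
            × closes — contains both Z and !Z.
          branch 1.1.2 (add !(Y -> (Y -> (W || W)))):
            !(Y -> (Y -> (W || W))): α-rule — add Y, !(Y -> (W || W)).
            !(Y -> (W || W)): α-rule — add Y, !(W || W).
            !(W || W): α-rule — add !W, !W.
            ○ open, literals {W=false, X=false, Y=true, Z=true}.
      branch 1.2 (add ((Y || V) == X)):
        (Z -> !(Y -> (Y -> (W || W)))): β-rule — branch into !Z  //  !(Y -> (Y -> (W || W))).
          branch 1.2.1 (add !Z):
            ((Y || V) == X): β-rule — branch into (Y || V), X  //  !(Y || V), !X.
              branch 1.2.1.1 (add (Y || V), X):
                × closes — contains both X and !X.
              branch 1.2.1.2 (add !(Y || V), !X):
                !(Y || V): α-rule — add !Y, !V.
                ○ open, literals {V=false, X=false, Y=false, Z=false}.
          branch 1.2.2 (add !(Y -> (Y -> (W || W)))):
            !(Y -> (Y -> (W || W))): α-rule — add Y, !(Y -> (W || W)).
            !(Y -> (W || W)): α-rule — add Y, !(W || W).
            !(W || W): α-rule — add !W, !W.
            ((Y || V) == X): β-rule — branch into (Y || V), X  //  !(Y || V), !X.
              branch 1.2.2.1 (add (Y || V), X):
                × closes — contains both X and !X.
              branch 1.2.2.2 (add !(Y || V), !X):
                !(Y || V): α-rule — add !Y, !V.
                × closes — contains both Y and !Y.
  branch 2 (add !(!X && (Z -> !(Y -> (Y -> (W || W))))), !((Y -> !Z) -> ((Y || V) == X))):
    !((Y -> !Z) -> ((Y || V) == X)): α-rule — add (Y -> !Z), !((Y || V) == X).
    !(!X && (Z -> !(Y -> (Y -> (W || W))))): β-rule — branch into !!X  //  !(Z -> !(Y -> (Y -> (W || W)))).
      branch 2.1 (add !!X):
        (Y -> !Z): β-rule — branch into !Y  //  !Z.
          branch 2.1.1 (add !Y):
            !((Y || V) == X): β-rule — branch into (Y || V), !X  //  !(Y || V), X.
              branch 2.1.1.1 (add (Y || V), !X):
                × closes — contains both X and !X.
              branch 2.1.1.2 (add !(Y || V), X):
                !(Y || V): α-rule — add !Y, !V.
                ○ open, literals {V=false, X=true, Y=false}.
          branch 2.1.2 (add !Z):
            !((Y || V) == X): β-rule — branch into (Y || V), !X  //  !(Y || V), X.
              branch 2.1.2.1 (add (Y || V), !X):
                × closes — contains both X and !X.
              branch 2.1.2.2 (add !(Y || V), X):
                !(Y || V): α-rule — add !Y, !V.
                ○ open, literals {V=false, X=true, Y=false, Z=false}.
      branch 2.2 (add !(Z -> !(Y -> (Y -> (W || W))))):
        !(Z -> !(Y -> (Y -> (W || W)))): α-rule — add Z, !!(Y -> (Y -> (W || W))).
        (Y -> !Z): β-rule — branch into !Y  //  !Z.
          branch 2.2.1 (add !Y):
            !((Y || V) == X): β-rule — branch into (Y || V), !X  //  !(Y || V), X.
              branch 2.2.1.1 (add (Y || V), !X):
                !!(Y -> (Y -> (W || W))): β-rule — branch into !Y  //  (Y -> (W || W)).
                  branch 2.2.1.1.1 (add !Y):
                    (Y || V): β-rule — branch into Y  //  V.
                      branch 2.2.1.1.1.1 (add Y):
                        × closes — contains both Y and !Y.
                      branch 2.2.1.1.1.2 (add V):
                        ○ open, literals {V=true, X=false, Y=false, Z=true}.
                  branch 2.2.1.1.2 (add (Y -> (W || W))):
                    (Y || V): β-rule — branch into Y  //  V.
                      branch 2.2.1.1.2.1 (add Y):
                        × closes — contains both Y and !Y.
                      branch 2.2.1.1.2.2 (add V):
                        (Y -> (W || W)): β-rule — branch into !Y  //  (W || W).
                          branch 2.2.1.1.2.2.1 (add !Y):
                            ○ open, literals {V=true, X=false, Y=false, Z=true}.
                          branch 2.2.1.1.2.2.2 (add (W || W)):
                            (W || W): β-rule — branch into W  //  W.
                              branch 2.2.1.1.2.2.2.1 (add W):
                                ○ open, literals {V=true, W=true, X=false, Y=false, Z=true}.
                              branch 2.2.1.1.2.2.2.2 (add W):
                                ○ open, literals {V=true, W=true, X=false, Y=false, Z=true}.
              branch 2.2.1.2 (add !(Y || V), X):
                !(Y || V): α-rule — add !Y, !V.
                !!(Y -> (Y -> (W || W))): β-rule — branch into !Y  //  (Y -> (W || W)).
                  branch 2.2.1.2.1 (add !Y):
                    ○ open, literals {V=false, X=true, Y=false, Z=true}.
                  branch 2.2.1.2.2 (add (Y -> (W || W))):
                    (Y -> (W || W)): β-rule — branch into !Y  //  (W || W).
                      branch 2.2.1.2.2.1 (add !Y):
                        ○ open, literals {V=false, X=true, Y=false, Z=true}.
                      branch 2.2.1.2.2.2 (add (W || W)):
                        (W || W): β-rule — branch into W  //  W.
                          branch 2.2.1.2.2.2.1 (add W):
                            ○ open, literals {V=false, W=true, X=true, Y=false, Z=true}.
                          branch 2.2.1.2.2.2.2 (add W):
                            ○ open, literals {V=false, W=true, X=true, Y=false, Z=true}.
          branch 2.2.2 (add !Z):
            × closes — contains both Z and !Z.
9 branches closed, 12 open.
An open branch gives a satisfying assignment: W=false, X=false, Y=true, Z=true.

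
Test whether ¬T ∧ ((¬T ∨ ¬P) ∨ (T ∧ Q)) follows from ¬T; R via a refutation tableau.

Initial set: {¬T; R; ¬(¬T ∧ ((¬T ∨ ¬P) ∨ (T ∧ Q)))}.
¬(¬T ∧ ((¬T ∨ ¬P) ∨ (T ∧ Q))): β-rule — branch into ¬¬T  //  ¬((¬T ∨ ¬P) ∨ (T ∧ Q)).
  branch 1 (add ¬¬T):
    × closes — contains both T and ¬T.
  branch 2 (add ¬((¬T ∨ ¬P) ∨ (T ∧ Q))):
    ¬((¬T ∨ ¬P) ∨ (T ∧ Q)): α-rule — add ¬(¬T ∨ ¬P), ¬(T ∧ Q).
    ¬(¬T ∨ ¬P): α-rule — add ¬¬T, ¬¬P.
    × closes — contains both T and ¬T.
All 2 branches close.
Every branch closed, so the premises entail the conclusion.

Yes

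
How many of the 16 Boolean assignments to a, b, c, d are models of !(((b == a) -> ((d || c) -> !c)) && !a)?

10

Initial set: {T !(((b == a) -> ((d || c) -> !c)) && !a)}.
T !(((b == a) -> ((d || c) -> !c)) && !a): β-rule — branch into F ((b == a) -> ((d || c) -> !c))  //  F !a.
  branch 1 (add F ((b == a) -> ((d || c) -> !c))):
    F ((b == a) -> ((d || c) -> !c)): α-rule — add T (b == a), F ((d || c) -> !c).
    F ((d || c) -> !c): α-rule — add T (d || c), F !c.
    T (b == a): β-rule — branch into T b, T a  //  F b, F a.
      branch 1.1 (add T b, T a):
        T (d || c): β-rule — branch into T d  //  T c.
          branch 1.1.1 (add T d):
            ○ open, literals {a=1, b=1, c=1, d=1}.
          branch 1.1.2 (add T c):
            ○ open, literals {a=1, b=1, c=1}.
      branch 1.2 (add F b, F a):
        T (d || c): β-rule — branch into T d  //  T c.
          branch 1.2.1 (add T d):
            ○ open, literals {a=0, b=0, c=1, d=1}.
          branch 1.2.2 (add T c):
            ○ open, literals {a=0, b=0, c=1}.
  branch 2 (add F !a):
    ○ open, literals {a=1}.
0 branches closed, 5 open.
Each open branch fixes some atoms; the unmentioned ones are free. Counting distinct full assignments: branch {a=1, b=1, c=1, d=1} (none free) contributes 1 new; branch {a=1, b=1, c=1} (d) contributes 1 new; branch {a=0, b=0, c=1, d=1} (none free) contributes 1 new; branch {a=0, b=0, c=1} (d) contributes 1 new; branch {a=1} (b, c, d) contributes 6 new. Total: 10.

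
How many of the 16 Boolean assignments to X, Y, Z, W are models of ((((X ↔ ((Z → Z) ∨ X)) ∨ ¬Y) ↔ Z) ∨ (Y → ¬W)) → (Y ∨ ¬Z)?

Initial set: {(((((X ↔ ((Z → Z) ∨ X)) ∨ ¬Y) ↔ Z) ∨ (Y → ¬W)) → (Y ∨ ¬Z))}.
(((((X ↔ ((Z → Z) ∨ X)) ∨ ¬Y) ↔ Z) ∨ (Y → ¬W)) → (Y ∨ ¬Z)): β-rule — branch into ¬((((X ↔ ((Z → Z) ∨ X)) ∨ ¬Y) ↔ Z) ∨ (Y → ¬W))  //  (Y ∨ ¬Z).
  branch 1 (add ¬((((X ↔ ((Z → Z) ∨ X)) ∨ ¬Y) ↔ Z) ∨ (Y → ¬W))):
    ¬((((X ↔ ((Z → Z) ∨ X)) ∨ ¬Y) ↔ Z) ∨ (Y → ¬W)): α-rule — add ¬(((X ↔ ((Z → Z) ∨ X)) ∨ ¬Y) ↔ Z), ¬(Y → ¬W).
    ¬(Y → ¬W): α-rule — add Y, ¬¬W.
    ¬(((X ↔ ((Z → Z) ∨ X)) ∨ ¬Y) ↔ Z): β-rule — branch into ((X ↔ ((Z → Z) ∨ X)) ∨ ¬Y), ¬Z  //  ¬((X ↔ ((Z → Z) ∨ X)) ∨ ¬Y), Z.
      branch 1.1 (add ((X ↔ ((Z → Z) ∨ X)) ∨ ¬Y), ¬Z):
        ((X ↔ ((Z → Z) ∨ X)) ∨ ¬Y): β-rule — branch into (X ↔ ((Z → Z) ∨ X))  //  ¬Y.
          branch 1.1.1 (add (X ↔ ((Z → Z) ∨ X))):
            (X ↔ ((Z → Z) ∨ X)): β-rule — branch into X, ((Z → Z) ∨ X)  //  ¬X, ¬((Z → Z) ∨ X).
              branch 1.1.1.1 (add X, ((Z → Z) ∨ X)):
                ((Z → Z) ∨ X): β-rule — branch into (Z → Z)  //  X.
                  branch 1.1.1.1.1 (add (Z → Z)):
                    (Z → Z): β-rule — branch into ¬Z  //  Z.
                      branch 1.1.1.1.1.1 (add ¬Z):
                        ○ open, literals {W=true, X=true, Y=true, Z=false}.
                      branch 1.1.1.1.1.2 (add Z):
                        × closes — contains both Z and ¬Z.
                  branch 1.1.1.1.2 (add X):
                    ○ open, literals {W=true, X=true, Y=true, Z=false}.
              branch 1.1.1.2 (add ¬X, ¬((Z → Z) ∨ X)):
                ¬((Z → Z) ∨ X): α-rule — add ¬(Z → Z), ¬X.
                ¬(Z → Z): α-rule — add Z, ¬Z.
                × closes — contains both Z and ¬Z.
          branch 1.1.2 (add ¬Y):
            × closes — contains both Y and ¬Y.
      branch 1.2 (add ¬((X ↔ ((Z → Z) ∨ X)) ∨ ¬Y), Z):
        ¬((X ↔ ((Z → Z) ∨ X)) ∨ ¬Y): α-rule — add ¬(X ↔ ((Z → Z) ∨ X)), ¬¬Y.
        ¬(X ↔ ((Z → Z) ∨ X)): β-rule — branch into X, ¬((Z → Z) ∨ X)  //  ¬X, ((Z → Z) ∨ X).
          branch 1.2.1 (add X, ¬((Z → Z) ∨ X)):
            ¬((Z → Z) ∨ X): α-rule — add ¬(Z → Z), ¬X.
            × closes — contains both X and ¬X.
          branch 1.2.2 (add ¬X, ((Z → Z) ∨ X)):
            ((Z → Z) ∨ X): β-rule — branch into (Z → Z)  //  X.
              branch 1.2.2.1 (add (Z → Z)):
                (Z → Z): β-rule — branch into ¬Z  //  Z.
                  branch 1.2.2.1.1 (add ¬Z):
                    × closes — contains both Z and ¬Z.
                  branch 1.2.2.1.2 (add Z):
                    ○ open, literals {W=true, X=false, Y=true, Z=true}.
              branch 1.2.2.2 (add X):
                × closes — contains both X and ¬X.
  branch 2 (add (Y ∨ ¬Z)):
    (Y ∨ ¬Z): β-rule — branch into Y  //  ¬Z.
      branch 2.1 (add Y):
        ○ open, literals {Y=true}.
      branch 2.2 (add ¬Z):
        ○ open, literals {Z=false}.
6 branches closed, 5 open.
Each open branch fixes some atoms; the unmentioned ones are free. Counting distinct full assignments: branch {W=true, X=true, Y=true, Z=false} (none free) contributes 1 new; branch {W=true, X=true, Y=true, Z=false} (none free) contributes 0 new; branch {W=true, X=false, Y=true, Z=true} (none free) contributes 1 new; branch {Y=true} (X, Z, W) contributes 6 new; branch {Z=false} (X, Y, W) contributes 4 new. Total: 12.

12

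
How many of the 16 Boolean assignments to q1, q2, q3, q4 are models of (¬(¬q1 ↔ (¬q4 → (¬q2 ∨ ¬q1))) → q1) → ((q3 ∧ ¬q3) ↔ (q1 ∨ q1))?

Initial set: {((¬(¬q1 ↔ (¬q4 → (¬q2 ∨ ¬q1))) → q1) → ((q3 ∧ ¬q3) ↔ (q1 ∨ q1)))}.
((¬(¬q1 ↔ (¬q4 → (¬q2 ∨ ¬q1))) → q1) → ((q3 ∧ ¬q3) ↔ (q1 ∨ q1))): β-rule — branch into ¬(¬(¬q1 ↔ (¬q4 → (¬q2 ∨ ¬q1))) → q1)  //  ((q3 ∧ ¬q3) ↔ (q1 ∨ q1)).
  branch 1 (add ¬(¬(¬q1 ↔ (¬q4 → (¬q2 ∨ ¬q1))) → q1)):
    ¬(¬(¬q1 ↔ (¬q4 → (¬q2 ∨ ¬q1))) → q1): α-rule — add ¬(¬q1 ↔ (¬q4 → (¬q2 ∨ ¬q1))), ¬q1.
    ¬(¬q1 ↔ (¬q4 → (¬q2 ∨ ¬q1))): β-rule — branch into ¬q1, ¬(¬q4 → (¬q2 ∨ ¬q1))  //  ¬¬q1, (¬q4 → (¬q2 ∨ ¬q1)).
      branch 1.1 (add ¬q1, ¬(¬q4 → (¬q2 ∨ ¬q1))):
        ¬(¬q4 → (¬q2 ∨ ¬q1)): α-rule — add ¬q4, ¬(¬q2 ∨ ¬q1).
        ¬(¬q2 ∨ ¬q1): α-rule — add ¬¬q2, ¬¬q1.
        × closes — contains both q1 and ¬q1.
      branch 1.2 (add ¬¬q1, (¬q4 → (¬q2 ∨ ¬q1))):
        × closes — contains both q1 and ¬q1.
  branch 2 (add ((q3 ∧ ¬q3) ↔ (q1 ∨ q1))):
    ((q3 ∧ ¬q3) ↔ (q1 ∨ q1)): β-rule — branch into (q3 ∧ ¬q3), (q1 ∨ q1)  //  ¬(q3 ∧ ¬q3), ¬(q1 ∨ q1).
      branch 2.1 (add (q3 ∧ ¬q3), (q1 ∨ q1)):
        (q3 ∧ ¬q3): α-rule — add q3, ¬q3.
        × closes — contains both q3 and ¬q3.
      branch 2.2 (add ¬(q3 ∧ ¬q3), ¬(q1 ∨ q1)):
        ¬(q1 ∨ q1): α-rule — add ¬q1, ¬q1.
        ¬(q3 ∧ ¬q3): β-rule — branch into ¬q3  //  ¬¬q3.
          branch 2.2.1 (add ¬q3):
            ○ open, literals {q1=false, q3=false}.
          branch 2.2.2 (add ¬¬q3):
            ○ open, literals {q1=false, q3=true}.
3 branches closed, 2 open.
Each open branch fixes some atoms; the unmentioned ones are free. Counting distinct full assignments: branch {q1=false, q3=false} (q2, q4) contributes 4 new; branch {q1=false, q3=true} (q2, q4) contributes 4 new. Total: 8.

8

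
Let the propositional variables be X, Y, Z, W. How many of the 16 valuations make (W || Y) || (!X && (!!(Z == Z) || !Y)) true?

14

Initial set: {T ((W || Y) || (!X && (!!(Z == Z) || !Y)))}.
T ((W || Y) || (!X && (!!(Z == Z) || !Y))): β-rule — branch into T (W || Y)  //  T (!X && (!!(Z == Z) || !Y)).
  branch 1 (add T (W || Y)):
    T (W || Y): β-rule — branch into T W  //  T Y.
      branch 1.1 (add T W):
        ○ open, literals {W=true}.
      branch 1.2 (add T Y):
        ○ open, literals {Y=true}.
  branch 2 (add T (!X && (!!(Z == Z) || !Y))):
    T (!X && (!!(Z == Z) || !Y)): α-rule — add T !X, T (!!(Z == Z) || !Y).
    T (!!(Z == Z) || !Y): β-rule — branch into T !!(Z == Z)  //  T !Y.
      branch 2.1 (add T !!(Z == Z)):
        T !!(Z == Z): drop double negation, giving T (Z == Z).
        T (Z == Z): β-rule — branch into T Z, T Z  //  F Z, F Z.
          branch 2.1.1 (add T Z, T Z):
            ○ open, literals {X=false, Z=true}.
          branch 2.1.2 (add F Z, F Z):
            ○ open, literals {X=false, Z=false}.
      branch 2.2 (add T !Y):
        ○ open, literals {X=false, Y=false}.
0 branches closed, 5 open.
Each open branch fixes some atoms; the unmentioned ones are free. Counting distinct full assignments: branch {W=true} (X, Y, Z) contributes 8 new; branch {Y=true} (X, Z, W) contributes 4 new; branch {X=false, Z=true} (Y, W) contributes 1 new; branch {X=false, Z=false} (Y, W) contributes 1 new; branch {X=false, Y=false} (Z, W) contributes 0 new. Total: 14.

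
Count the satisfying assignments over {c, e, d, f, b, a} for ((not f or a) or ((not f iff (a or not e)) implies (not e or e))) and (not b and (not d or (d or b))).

Initial set: {(((not f or a) or ((not f iff (a or not e)) implies (not e or e))) and (not b and (not d or (d or b))))}.
(((not f or a) or ((not f iff (a or not e)) implies (not e or e))) and (not b and (not d or (d or b)))): α-rule — add ((not f or a) or ((not f iff (a or not e)) implies (not e or e))), (not b and (not d or (d or b))).
(not b and (not d or (d or b))): α-rule — add not b, (not d or (d or b)).
((not f or a) or ((not f iff (a or not e)) implies (not e or e))): β-rule — branch into (not f or a)  //  ((not f iff (a or not e)) implies (not e or e)).
  branch 1 (add (not f or a)):
    (not d or (d or b)): β-rule — branch into not d  //  (d or b).
      branch 1.1 (add not d):
        (not f or a): β-rule — branch into not f  //  a.
          branch 1.1.1 (add not f):
            ○ open, literals {b=false, d=false, f=false}.
          branch 1.1.2 (add a):
            ○ open, literals {a=true, b=false, d=false}.
      branch 1.2 (add (d or b)):
        (not f or a): β-rule — branch into not f  //  a.
          branch 1.2.1 (add not f):
            (d or b): β-rule — branch into d  //  b.
              branch 1.2.1.1 (add d):
                ○ open, literals {b=false, d=true, f=false}.
              branch 1.2.1.2 (add b):
                × closes — contains both b and not b.
          branch 1.2.2 (add a):
            (d or b): β-rule — branch into d  //  b.
              branch 1.2.2.1 (add d):
                ○ open, literals {a=true, b=false, d=true}.
              branch 1.2.2.2 (add b):
                × closes — contains both b and not b.
  branch 2 (add ((not f iff (a or not e)) implies (not e or e))):
    (not d or (d or b)): β-rule — branch into not d  //  (d or b).
      branch 2.1 (add not d):
        ((not f iff (a or not e)) implies (not e or e)): β-rule — branch into not (not f iff (a or not e))  //  (not e or e).
          branch 2.1.1 (add not (not f iff (a or not e))):
            not (not f iff (a or not e)): β-rule — branch into not f, not (a or not e)  //  not not f, (a or not e).
              branch 2.1.1.1 (add not f, not (a or not e)):
                not (a or not e): α-rule — add not a, not not e.
                ○ open, literals {a=false, b=false, d=false, e=true, f=false}.
              branch 2.1.1.2 (add not not f, (a or not e)):
                (a or not e): β-rule — branch into a  //  not e.
                  branch 2.1.1.2.1 (add a):
                    ○ open, literals {a=true, b=false, d=false, f=true}.
                  branch 2.1.1.2.2 (add not e):
                    ○ open, literals {b=false, d=false, e=false, f=true}.
          branch 2.1.2 (add (not e or e)):
            (not e or e): β-rule — branch into not e  //  e.
              branch 2.1.2.1 (add not e):
                ○ open, literals {b=false, d=false, e=false}.
              branch 2.1.2.2 (add e):
                ○ open, literals {b=false, d=false, e=true}.
      branch 2.2 (add (d or b)):
        ((not f iff (a or not e)) implies (not e or e)): β-rule — branch into not (not f iff (a or not e))  //  (not e or e).
          branch 2.2.1 (add not (not f iff (a or not e))):
            (d or b): β-rule — branch into d  //  b.
              branch 2.2.1.1 (add d):
                not (not f iff (a or not e)): β-rule — branch into not f, not (a or not e)  //  not not f, (a or not e).
                  branch 2.2.1.1.1 (add not f, not (a or not e)):
                    not (a or not e): α-rule — add not a, not not e.
                    ○ open, literals {a=false, b=false, d=true, e=true, f=false}.
                  branch 2.2.1.1.2 (add not not f, (a or not e)):
                    (a or not e): β-rule — branch into a  //  not e.
                      branch 2.2.1.1.2.1 (add a):
                        ○ open, literals {a=true, b=false, d=true, f=true}.
                      branch 2.2.1.1.2.2 (add not e):
                        ○ open, literals {b=false, d=true, e=false, f=true}.
              branch 2.2.1.2 (add b):
                × closes — contains both b and not b.
          branch 2.2.2 (add (not e or e)):
            (d or b): β-rule — branch into d  //  b.
              branch 2.2.2.1 (add d):
                (not e or e): β-rule — branch into not e  //  e.
                  branch 2.2.2.1.1 (add not e):
                    ○ open, literals {b=false, d=true, e=false}.
                  branch 2.2.2.1.2 (add e):
                    ○ open, literals {b=false, d=true, e=true}.
              branch 2.2.2.2 (add b):
                × closes — contains both b and not b.
4 branches closed, 14 open.
Each open branch fixes some atoms; the unmentioned ones are free. Counting distinct full assignments: branch {b=false, d=false, f=false} (c, e, a) contributes 8 new; branch {a=true, b=false, d=false} (c, e, f) contributes 4 new; branch {b=false, d=true, f=false} (c, e, a) contributes 8 new; branch {a=true, b=false, d=true} (c, e, f) contributes 4 new; branch {a=false, b=false, d=false, e=true, f=false} (c) contributes 0 new; branch {a=true, b=false, d=false, f=true} (c, e) contributes 0 new; branch {b=false, d=false, e=false, f=true} (c, a) contributes 2 new; branch {b=false, d=false, e=false} (c, f, a) contributes 0 new; branch {b=false, d=false, e=true} (c, f, a) contributes 2 new; branch {a=false, b=false, d=true, e=true, f=false} (c) contributes 0 new; branch {a=true, b=false, d=true, f=true} (c, e) contributes 0 new; branch {b=false, d=true, e=false, f=true} (c, a) contributes 2 new; branch {b=false, d=true, e=false} (c, f, a) contributes 0 new; branch {b=false, d=true, e=true} (c, f, a) contributes 2 new. Total: 32.

32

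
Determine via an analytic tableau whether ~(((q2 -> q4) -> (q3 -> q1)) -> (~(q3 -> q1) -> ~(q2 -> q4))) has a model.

Unsatisfiable

Initial set: {~(((q2 -> q4) -> (q3 -> q1)) -> (~(q3 -> q1) -> ~(q2 -> q4)))}.
~(((q2 -> q4) -> (q3 -> q1)) -> (~(q3 -> q1) -> ~(q2 -> q4))): α-rule — add ((q2 -> q4) -> (q3 -> q1)), ~(~(q3 -> q1) -> ~(q2 -> q4)).
~(~(q3 -> q1) -> ~(q2 -> q4)): α-rule — add ~(q3 -> q1), ~~(q2 -> q4).
~(q3 -> q1): α-rule — add q3, ~q1.
((q2 -> q4) -> (q3 -> q1)): β-rule — branch into ~(q2 -> q4)  //  (q3 -> q1).
  branch 1 (add ~(q2 -> q4)):
    ~(q2 -> q4): α-rule — add q2, ~q4.
    ~~(q2 -> q4): β-rule — branch into ~q2  //  q4.
      branch 1.1 (add ~q2):
        × closes — contains both q2 and ~q2.
      branch 1.2 (add q4):
        × closes — contains both q4 and ~q4.
  branch 2 (add (q3 -> q1)):
    ~~(q2 -> q4): β-rule — branch into ~q2  //  q4.
      branch 2.1 (add ~q2):
        (q3 -> q1): β-rule — branch into ~q3  //  q1.
          branch 2.1.1 (add ~q3):
            × closes — contains both q3 and ~q3.
          branch 2.1.2 (add q1):
            × closes — contains both q1 and ~q1.
      branch 2.2 (add q4):
        (q3 -> q1): β-rule — branch into ~q3  //  q1.
          branch 2.2.1 (add ~q3):
            × closes — contains both q3 and ~q3.
          branch 2.2.2 (add q1):
            × closes — contains both q1 and ~q1.
All 6 branches close.
Every branch closed; the formula is unsatisfiable.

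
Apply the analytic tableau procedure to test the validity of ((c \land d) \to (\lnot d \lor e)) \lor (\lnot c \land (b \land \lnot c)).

Assume the negation and expand:
Initial set: {F (((c \land d) \to (\lnot d \lor e)) \lor (\lnot c \land (b \land \lnot c)))}.
F (((c \land d) \to (\lnot d \lor e)) \lor (\lnot c \land (b \land \lnot c))): α-rule — add F ((c \land d) \to (\lnot d \lor e)), F (\lnot c \land (b \land \lnot c)).
F ((c \land d) \to (\lnot d \lor e)): α-rule — add T (c \land d), F (\lnot d \lor e).
T (c \land d): α-rule — add T c, T d.
F (\lnot d \lor e): α-rule — add F \lnot d, F e.
F (\lnot c \land (b \land \lnot c)): β-rule — branch into F \lnot c  //  F (b \land \lnot c).
  branch 1 (add F \lnot c):
    ○ open, literals {c=T, d=T, e=F}.
  branch 2 (add F (b \land \lnot c)):
    F (b \land \lnot c): β-rule — branch into F b  //  F \lnot c.
      branch 2.1 (add F b):
        ○ open, literals {b=F, c=T, d=T, e=F}.
      branch 2.2 (add F \lnot c):
        ○ open, literals {c=T, d=T, e=F}.
0 branches closed, 3 open.
An open branch gives a countermodel: c=T, d=T, e=F (unmentioned atoms arbitrary); under it the original formula is false.

Not valid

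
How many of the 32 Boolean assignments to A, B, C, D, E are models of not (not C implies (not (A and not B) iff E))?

8

Initial set: {not (not C implies (not (A and not B) iff E))}.
not (not C implies (not (A and not B) iff E)): α-rule — add not C, not (not (A and not B) iff E).
not (not (A and not B) iff E): β-rule — branch into not (A and not B), not E  //  not not (A and not B), E.
  branch 1 (add not (A and not B), not E):
    not (A and not B): β-rule — branch into not A  //  not not B.
      branch 1.1 (add not A):
        ○ open, literals {A=false, C=false, E=false}.
      branch 1.2 (add not not B):
        ○ open, literals {B=true, C=false, E=false}.
  branch 2 (add not not (A and not B), E):
    not not (A and not B): α-rule — add A, not B.
    ○ open, literals {A=true, B=false, C=false, E=true}.
0 branches closed, 3 open.
Each open branch fixes some atoms; the unmentioned ones are free. Counting distinct full assignments: branch {A=false, C=false, E=false} (B, D) contributes 4 new; branch {B=true, C=false, E=false} (A, D) contributes 2 new; branch {A=true, B=false, C=false, E=true} (D) contributes 2 new. Total: 8.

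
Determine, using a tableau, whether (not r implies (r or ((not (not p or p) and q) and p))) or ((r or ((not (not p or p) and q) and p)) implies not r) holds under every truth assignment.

Assume the negation and expand:
Initial set: {F ((not r implies (r or ((not (not p or p) and q) and p))) or ((r or ((not (not p or p) and q) and p)) implies not r))}.
F ((not r implies (r or ((not (not p or p) and q) and p))) or ((r or ((not (not p or p) and q) and p)) implies not r)): α-rule — add F (not r implies (r or ((not (not p or p) and q) and p))), F ((r or ((not (not p or p) and q) and p)) implies not r).
F (not r implies (r or ((not (not p or p) and q) and p))): α-rule — add T not r, F (r or ((not (not p or p) and q) and p)).
F ((r or ((not (not p or p) and q) and p)) implies not r): α-rule — add T (r or ((not (not p or p) and q) and p)), F not r.
× closes — contains both r and not r.
All 1 branch closes.
Every branch closed, so the negation is unsatisfiable and the formula is valid.

Valid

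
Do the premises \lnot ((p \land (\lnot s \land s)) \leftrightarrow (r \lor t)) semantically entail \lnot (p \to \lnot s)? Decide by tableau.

No

Initial set: {\lnot ((p \land (\lnot s \land s)) \leftrightarrow (r \lor t)); \lnot \lnot (p \to \lnot s)}.
\lnot ((p \land (\lnot s \land s)) \leftrightarrow (r \lor t)): β-rule — branch into (p \land (\lnot s \land s)), \lnot (r \lor t)  //  \lnot (p \land (\lnot s \land s)), (r \lor t).
  branch 1 (add (p \land (\lnot s \land s)), \lnot (r \lor t)):
    (p \land (\lnot s \land s)): α-rule — add p, (\lnot s \land s).
    \lnot (r \lor t): α-rule — add \lnot r, \lnot t.
    (\lnot s \land s): α-rule — add \lnot s, s.
    × closes — contains both s and \lnot s.
  branch 2 (add \lnot (p \land (\lnot s \land s)), (r \lor t)):
    \lnot \lnot (p \to \lnot s): β-rule — branch into \lnot p  //  \lnot s.
      branch 2.1 (add \lnot p):
        \lnot (p \land (\lnot s \land s)): β-rule — branch into \lnot p  //  \lnot (\lnot s \land s).
          branch 2.1.1 (add \lnot p):
            (r \lor t): β-rule — branch into r  //  t.
              branch 2.1.1.1 (add r):
                ○ open, literals {p=false, r=true}.
              branch 2.1.1.2 (add t):
                ○ open, literals {p=false, t=true}.
          branch 2.1.2 (add \lnot (\lnot s \land s)):
            (r \lor t): β-rule — branch into r  //  t.
              branch 2.1.2.1 (add r):
                \lnot (\lnot s \land s): β-rule — branch into \lnot \lnot s  //  \lnot s.
                  branch 2.1.2.1.1 (add \lnot \lnot s):
                    ○ open, literals {p=false, r=true, s=true}.
                  branch 2.1.2.1.2 (add \lnot s):
                    ○ open, literals {p=false, r=true, s=false}.
              branch 2.1.2.2 (add t):
                \lnot (\lnot s \land s): β-rule — branch into \lnot \lnot s  //  \lnot s.
                  branch 2.1.2.2.1 (add \lnot \lnot s):
                    ○ open, literals {p=false, s=true, t=true}.
                  branch 2.1.2.2.2 (add \lnot s):
                    ○ open, literals {p=false, s=false, t=true}.
      branch 2.2 (add \lnot s):
        \lnot (p \land (\lnot s \land s)): β-rule — branch into \lnot p  //  \lnot (\lnot s \land s).
          branch 2.2.1 (add \lnot p):
            (r \lor t): β-rule — branch into r  //  t.
              branch 2.2.1.1 (add r):
                ○ open, literals {p=false, r=true, s=false}.
              branch 2.2.1.2 (add t):
                ○ open, literals {p=false, s=false, t=true}.
          branch 2.2.2 (add \lnot (\lnot s \land s)):
            (r \lor t): β-rule — branch into r  //  t.
              branch 2.2.2.1 (add r):
                \lnot (\lnot s \land s): β-rule — branch into \lnot \lnot s  //  \lnot s.
                  branch 2.2.2.1.1 (add \lnot \lnot s):
                    × closes — contains both s and \lnot s.
                  branch 2.2.2.1.2 (add \lnot s):
                    ○ open, literals {r=true, s=false}.
              branch 2.2.2.2 (add t):
                \lnot (\lnot s \land s): β-rule — branch into \lnot \lnot s  //  \lnot s.
                  branch 2.2.2.2.1 (add \lnot \lnot s):
                    × closes — contains both s and \lnot s.
                  branch 2.2.2.2.2 (add \lnot s):
                    ○ open, literals {s=false, t=true}.
3 branches closed, 10 open.
An open branch gives a countermodel: p=false, r=true (unmentioned atoms arbitrary); the premises hold there but the conclusion fails.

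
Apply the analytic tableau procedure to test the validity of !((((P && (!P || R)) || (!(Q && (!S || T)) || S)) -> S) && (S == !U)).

Assume the negation and expand:
Initial set: {!!((((P && (!P || R)) || (!(Q && (!S || T)) || S)) -> S) && (S == !U))}.
!!((((P && (!P || R)) || (!(Q && (!S || T)) || S)) -> S) && (S == !U)): α-rule — add (((P && (!P || R)) || (!(Q && (!S || T)) || S)) -> S), (S == !U).
(((P && (!P || R)) || (!(Q && (!S || T)) || S)) -> S): β-rule — branch into !((P && (!P || R)) || (!(Q && (!S || T)) || S))  //  S.
  branch 1 (add !((P && (!P || R)) || (!(Q && (!S || T)) || S))):
    !((P && (!P || R)) || (!(Q && (!S || T)) || S)): α-rule — add !(P && (!P || R)), !(!(Q && (!S || T)) || S).
    !(!(Q && (!S || T)) || S): α-rule — add !!(Q && (!S || T)), !S.
    !!(Q && (!S || T)): α-rule — add Q, (!S || T).
    (S == !U): β-rule — branch into S, !U  //  !S, !!U.
      branch 1.1 (add S, !U):
        × closes — contains both S and !S.
      branch 1.2 (add !S, !!U):
        !(P && (!P || R)): β-rule — branch into !P  //  !(!P || R).
          branch 1.2.1 (add !P):
            (!S || T): β-rule — branch into !S  //  T.
              branch 1.2.1.1 (add !S):
                ○ open, literals {P=F, Q=T, S=F, U=T}.
              branch 1.2.1.2 (add T):
                ○ open, literals {P=F, Q=T, S=F, T=T, U=T}.
          branch 1.2.2 (add !(!P || R)):
            !(!P || R): α-rule — add !!P, !R.
            (!S || T): β-rule — branch into !S  //  T.
              branch 1.2.2.1 (add !S):
                ○ open, literals {P=T, Q=T, R=F, S=F, U=T}.
              branch 1.2.2.2 (add T):
                ○ open, literals {P=T, Q=T, R=F, S=F, T=T, U=T}.
  branch 2 (add S):
    (S == !U): β-rule — branch into S, !U  //  !S, !!U.
      branch 2.1 (add S, !U):
        ○ open, literals {S=T, U=F}.
      branch 2.2 (add !S, !!U):
        × closes — contains both S and !S.
2 branches closed, 5 open.
An open branch gives a countermodel: P=F, Q=T, S=F, U=T (unmentioned atoms arbitrary); under it the original formula is false.

Not valid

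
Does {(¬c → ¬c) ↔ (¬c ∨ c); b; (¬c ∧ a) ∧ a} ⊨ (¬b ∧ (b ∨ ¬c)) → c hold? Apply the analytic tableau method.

Yes

Initial set: {((¬c → ¬c) ↔ (¬c ∨ c)); b; ((¬c ∧ a) ∧ a); ¬((¬b ∧ (b ∨ ¬c)) → c)}.
((¬c ∧ a) ∧ a): α-rule — add (¬c ∧ a), a.
¬((¬b ∧ (b ∨ ¬c)) → c): α-rule — add (¬b ∧ (b ∨ ¬c)), ¬c.
(¬c ∧ a): α-rule — add ¬c, a.
(¬b ∧ (b ∨ ¬c)): α-rule — add ¬b, (b ∨ ¬c).
× closes — contains both b and ¬b.
All 1 branch closes.
Every branch closed, so the premises entail the conclusion.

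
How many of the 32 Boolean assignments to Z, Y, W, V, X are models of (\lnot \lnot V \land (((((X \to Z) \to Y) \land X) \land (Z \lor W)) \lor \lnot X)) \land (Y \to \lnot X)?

Initial set: {((\lnot \lnot V \land (((((X \to Z) \to Y) \land X) \land (Z \lor W)) \lor \lnot X)) \land (Y \to \lnot X))}.
((\lnot \lnot V \land (((((X \to Z) \to Y) \land X) \land (Z \lor W)) \lor \lnot X)) \land (Y \to \lnot X)): α-rule — add (\lnot \lnot V \land (((((X \to Z) \to Y) \land X) \land (Z \lor W)) \lor \lnot X)), (Y \to \lnot X).
(\lnot \lnot V \land (((((X \to Z) \to Y) \land X) \land (Z \lor W)) \lor \lnot X)): α-rule — add \lnot \lnot V, (((((X \to Z) \to Y) \land X) \land (Z \lor W)) \lor \lnot X).
\lnot \lnot V: drop double negation, giving V.
(Y \to \lnot X): β-rule — branch into \lnot Y  //  \lnot X.
  branch 1 (add \lnot Y):
    (((((X \to Z) \to Y) \land X) \land (Z \lor W)) \lor \lnot X): β-rule — branch into ((((X \to Z) \to Y) \land X) \land (Z \lor W))  //  \lnot X.
      branch 1.1 (add ((((X \to Z) \to Y) \land X) \land (Z \lor W))):
        ((((X \to Z) \to Y) \land X) \land (Z \lor W)): α-rule — add (((X \to Z) \to Y) \land X), (Z \lor W).
        (((X \to Z) \to Y) \land X): α-rule — add ((X \to Z) \to Y), X.
        (Z \lor W): β-rule — branch into Z  //  W.
          branch 1.1.1 (add Z):
            ((X \to Z) \to Y): β-rule — branch into \lnot (X \to Z)  //  Y.
              branch 1.1.1.1 (add \lnot (X \to Z)):
                \lnot (X \to Z): α-rule — add X, \lnot Z.
                × closes — contains both Z and \lnot Z.
              branch 1.1.1.2 (add Y):
                × closes — contains both Y and \lnot Y.
          branch 1.1.2 (add W):
            ((X \to Z) \to Y): β-rule — branch into \lnot (X \to Z)  //  Y.
              branch 1.1.2.1 (add \lnot (X \to Z)):
                \lnot (X \to Z): α-rule — add X, \lnot Z.
                ○ open, literals {V=true, W=true, X=true, Y=false, Z=false}.
              branch 1.1.2.2 (add Y):
                × closes — contains both Y and \lnot Y.
      branch 1.2 (add \lnot X):
        ○ open, literals {V=true, X=false, Y=false}.
  branch 2 (add \lnot X):
    (((((X \to Z) \to Y) \land X) \land (Z \lor W)) \lor \lnot X): β-rule — branch into ((((X \to Z) \to Y) \land X) \land (Z \lor W))  //  \lnot X.
      branch 2.1 (add ((((X \to Z) \to Y) \land X) \land (Z \lor W))):
        ((((X \to Z) \to Y) \land X) \land (Z \lor W)): α-rule — add (((X \to Z) \to Y) \land X), (Z \lor W).
        (((X \to Z) \to Y) \land X): α-rule — add ((X \to Z) \to Y), X.
        × closes — contains both X and \lnot X.
      branch 2.2 (add \lnot X):
        ○ open, literals {V=true, X=false}.
4 branches closed, 3 open.
Each open branch fixes some atoms; the unmentioned ones are free. Counting distinct full assignments: branch {V=true, W=true, X=true, Y=false, Z=false} (none free) contributes 1 new; branch {V=true, X=false, Y=false} (Z, W) contributes 4 new; branch {V=true, X=false} (Z, Y, W) contributes 4 new. Total: 9.

9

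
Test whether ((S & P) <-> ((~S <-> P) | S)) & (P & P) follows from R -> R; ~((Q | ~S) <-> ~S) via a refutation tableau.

No

Initial set: {(R -> R); ~((Q | ~S) <-> ~S); ~(((S & P) <-> ((~S <-> P) | S)) & (P & P))}.
(R -> R): β-rule — branch into ~R  //  R.
  branch 1 (add ~R):
    ~((Q | ~S) <-> ~S): β-rule — branch into (Q | ~S), ~~S  //  ~(Q | ~S), ~S.
      branch 1.1 (add (Q | ~S), ~~S):
        ~(((S & P) <-> ((~S <-> P) | S)) & (P & P)): β-rule — branch into ~((S & P) <-> ((~S <-> P) | S))  //  ~(P & P).
          branch 1.1.1 (add ~((S & P) <-> ((~S <-> P) | S))):
            (Q | ~S): β-rule — branch into Q  //  ~S.
              branch 1.1.1.1 (add Q):
                ~((S & P) <-> ((~S <-> P) | S)): β-rule — branch into (S & P), ~((~S <-> P) | S)  //  ~(S & P), ((~S <-> P) | S).
                  branch 1.1.1.1.1 (add (S & P), ~((~S <-> P) | S)):
                    (S & P): α-rule — add S, P.
                    ~((~S <-> P) | S): α-rule — add ~(~S <-> P), ~S.
                    × closes — contains both S and ~S.
                  branch 1.1.1.1.2 (add ~(S & P), ((~S <-> P) | S)):
                    ~(S & P): β-rule — branch into ~S  //  ~P.
                      branch 1.1.1.1.2.1 (add ~S):
                        × closes — contains both S and ~S.
                      branch 1.1.1.1.2.2 (add ~P):
                        ((~S <-> P) | S): β-rule — branch into (~S <-> P)  //  S.
                          branch 1.1.1.1.2.2.1 (add (~S <-> P)):
                            (~S <-> P): β-rule — branch into ~S, P  //  ~~S, ~P.
                              branch 1.1.1.1.2.2.1.1 (add ~S, P):
                                × closes — contains both S and ~S.
                              branch 1.1.1.1.2.2.1.2 (add ~~S, ~P):
                                ○ open, literals {P=false, Q=true, R=false, S=true}.
                          branch 1.1.1.1.2.2.2 (add S):
                            ○ open, literals {P=false, Q=true, R=false, S=true}.
              branch 1.1.1.2 (add ~S):
                × closes — contains both S and ~S.
          branch 1.1.2 (add ~(P & P)):
            (Q | ~S): β-rule — branch into Q  //  ~S.
              branch 1.1.2.1 (add Q):
                ~(P & P): β-rule — branch into ~P  //  ~P.
                  branch 1.1.2.1.1 (add ~P):
                    ○ open, literals {P=false, Q=true, R=false, S=true}.
                  branch 1.1.2.1.2 (add ~P):
                    ○ open, literals {P=false, Q=true, R=false, S=true}.
              branch 1.1.2.2 (add ~S):
                × closes — contains both S and ~S.
      branch 1.2 (add ~(Q | ~S), ~S):
        ~(Q | ~S): α-rule — add ~Q, ~~S.
        × closes — contains both S and ~S.
  branch 2 (add R):
    ~((Q | ~S) <-> ~S): β-rule — branch into (Q | ~S), ~~S  //  ~(Q | ~S), ~S.
      branch 2.1 (add (Q | ~S), ~~S):
        ~(((S & P) <-> ((~S <-> P) | S)) & (P & P)): β-rule — branch into ~((S & P) <-> ((~S <-> P) | S))  //  ~(P & P).
          branch 2.1.1 (add ~((S & P) <-> ((~S <-> P) | S))):
            (Q | ~S): β-rule — branch into Q  //  ~S.
              branch 2.1.1.1 (add Q):
                ~((S & P) <-> ((~S <-> P) | S)): β-rule — branch into (S & P), ~((~S <-> P) | S)  //  ~(S & P), ((~S <-> P) | S).
                  branch 2.1.1.1.1 (add (S & P), ~((~S <-> P) | S)):
                    (S & P): α-rule — add S, P.
                    ~((~S <-> P) | S): α-rule — add ~(~S <-> P), ~S.
                    × closes — contains both S and ~S.
                  branch 2.1.1.1.2 (add ~(S & P), ((~S <-> P) | S)):
                    ~(S & P): β-rule — branch into ~S  //  ~P.
                      branch 2.1.1.1.2.1 (add ~S):
                        × closes — contains both S and ~S.
                      branch 2.1.1.1.2.2 (add ~P):
                        ((~S <-> P) | S): β-rule — branch into (~S <-> P)  //  S.
                          branch 2.1.1.1.2.2.1 (add (~S <-> P)):
                            (~S <-> P): β-rule — branch into ~S, P  //  ~~S, ~P.
                              branch 2.1.1.1.2.2.1.1 (add ~S, P):
                                × closes — contains both S and ~S.
                              branch 2.1.1.1.2.2.1.2 (add ~~S, ~P):
                                ○ open, literals {P=false, Q=true, R=true, S=true}.
                          branch 2.1.1.1.2.2.2 (add S):
                            ○ open, literals {P=false, Q=true, R=true, S=true}.
              branch 2.1.1.2 (add ~S):
                × closes — contains both S and ~S.
          branch 2.1.2 (add ~(P & P)):
            (Q | ~S): β-rule — branch into Q  //  ~S.
              branch 2.1.2.1 (add Q):
                ~(P & P): β-rule — branch into ~P  //  ~P.
                  branch 2.1.2.1.1 (add ~P):
                    ○ open, literals {P=false, Q=true, R=true, S=true}.
                  branch 2.1.2.1.2 (add ~P):
                    ○ open, literals {P=false, Q=true, R=true, S=true}.
              branch 2.1.2.2 (add ~S):
                × closes — contains both S and ~S.
      branch 2.2 (add ~(Q | ~S), ~S):
        ~(Q | ~S): α-rule — add ~Q, ~~S.
        × closes — contains both S and ~S.
12 branches closed, 8 open.
An open branch gives a countermodel: P=false, Q=true, R=false, S=true (unmentioned atoms arbitrary); the premises hold there but the conclusion fails.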